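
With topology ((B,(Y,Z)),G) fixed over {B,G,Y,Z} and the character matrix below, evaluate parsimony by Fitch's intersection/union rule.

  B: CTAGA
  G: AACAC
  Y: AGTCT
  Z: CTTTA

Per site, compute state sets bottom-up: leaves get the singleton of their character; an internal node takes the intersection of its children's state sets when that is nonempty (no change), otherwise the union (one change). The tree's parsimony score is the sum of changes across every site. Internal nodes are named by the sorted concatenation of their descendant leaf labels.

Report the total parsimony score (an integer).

[col 0] YZ: children Y:{A}, Z:{C} ∪→ {A,C}; cost 1
[col 0] BYZ: children B:{C}, YZ:{A,C} ∩→ {C}; cost 0
[col 0] BGYZ: children BYZ:{C}, G:{A} ∪→ {A,C}; cost 1
[col 1] YZ: children Y:{G}, Z:{T} ∪→ {G,T}; cost 1
[col 1] BYZ: children B:{T}, YZ:{G,T} ∩→ {T}; cost 0
[col 1] BGYZ: children BYZ:{T}, G:{A} ∪→ {A,T}; cost 1
[col 2] YZ: children Y:{T}, Z:{T} ∩→ {T}; cost 0
[col 2] BYZ: children B:{A}, YZ:{T} ∪→ {A,T}; cost 1
[col 2] BGYZ: children BYZ:{A,T}, G:{C} ∪→ {A,C,T}; cost 1
[col 3] YZ: children Y:{C}, Z:{T} ∪→ {C,T}; cost 1
[col 3] BYZ: children B:{G}, YZ:{C,T} ∪→ {C,G,T}; cost 1
[col 3] BGYZ: children BYZ:{C,G,T}, G:{A} ∪→ {A,C,G,T}; cost 1
[col 4] YZ: children Y:{T}, Z:{A} ∪→ {A,T}; cost 1
[col 4] BYZ: children B:{A}, YZ:{A,T} ∩→ {A}; cost 0
[col 4] BGYZ: children BYZ:{A}, G:{C} ∪→ {A,C}; cost 1
per-site changes: [2, 2, 2, 3, 2]; total = 11

11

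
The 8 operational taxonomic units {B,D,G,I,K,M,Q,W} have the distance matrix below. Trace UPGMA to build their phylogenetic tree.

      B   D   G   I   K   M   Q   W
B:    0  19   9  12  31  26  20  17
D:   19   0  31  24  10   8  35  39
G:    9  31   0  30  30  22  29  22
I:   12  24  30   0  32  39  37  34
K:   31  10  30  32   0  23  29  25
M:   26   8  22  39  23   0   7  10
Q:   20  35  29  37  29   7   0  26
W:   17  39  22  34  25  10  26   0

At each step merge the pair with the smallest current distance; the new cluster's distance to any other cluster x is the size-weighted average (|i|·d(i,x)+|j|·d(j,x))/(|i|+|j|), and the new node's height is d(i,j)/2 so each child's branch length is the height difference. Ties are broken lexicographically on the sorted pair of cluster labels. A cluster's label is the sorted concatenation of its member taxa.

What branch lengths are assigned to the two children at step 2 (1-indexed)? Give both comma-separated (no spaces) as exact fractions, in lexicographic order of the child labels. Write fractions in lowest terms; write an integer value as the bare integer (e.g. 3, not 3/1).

step 1: merge (M,Q) at d=7; branch lengths M→7/2, Q→7/2; new cluster MQ
  updated: d(B,MQ)=23, d(D,MQ)=43/2, d(G,MQ)=51/2, d(I,MQ)=38, d(K,MQ)=26, d(MQ,W)=18
step 2: merge (B,G) at d=9; branch lengths B→9/2, G→9/2; new cluster BG
  updated: d(BG,D)=25, d(BG,I)=21, d(BG,K)=61/2, d(BG,MQ)=97/4, d(BG,W)=39/2
step 3: merge (D,K) at d=10; branch lengths D→5, K→5; new cluster DK
  updated: d(BG,DK)=111/4, d(DK,I)=28, d(DK,MQ)=95/4, d(DK,W)=32
step 4: merge (MQ,W) at d=18; branch lengths MQ→11/2, W→9; new cluster MQW
  updated: d(BG,MQW)=68/3, d(DK,MQW)=53/2, d(I,MQW)=110/3
step 5: merge (BG,I) at d=21; branch lengths BG→6, I→21/2; new cluster BGI
  updated: d(BGI,DK)=167/6, d(BGI,MQW)=82/3
step 6: merge (DK,MQW) at d=53/2; branch lengths DK→33/4, MQW→17/4; new cluster DKMQW
  updated: d(BGI,DKMQW)=413/15
step 7: merge (BGI,DKMQW) at d=413/15; branch lengths BGI→49/15, DKMQW→31/60; new cluster BDGIKMQW
final tree: (((B:9/2,G:9/2):6,I:21/2):49/15,((D:5,K:5):33/4,((M:7/2,Q:7/2):11/2,W:9):17/4):31/60)
total length: 4397/60

9/2,9/2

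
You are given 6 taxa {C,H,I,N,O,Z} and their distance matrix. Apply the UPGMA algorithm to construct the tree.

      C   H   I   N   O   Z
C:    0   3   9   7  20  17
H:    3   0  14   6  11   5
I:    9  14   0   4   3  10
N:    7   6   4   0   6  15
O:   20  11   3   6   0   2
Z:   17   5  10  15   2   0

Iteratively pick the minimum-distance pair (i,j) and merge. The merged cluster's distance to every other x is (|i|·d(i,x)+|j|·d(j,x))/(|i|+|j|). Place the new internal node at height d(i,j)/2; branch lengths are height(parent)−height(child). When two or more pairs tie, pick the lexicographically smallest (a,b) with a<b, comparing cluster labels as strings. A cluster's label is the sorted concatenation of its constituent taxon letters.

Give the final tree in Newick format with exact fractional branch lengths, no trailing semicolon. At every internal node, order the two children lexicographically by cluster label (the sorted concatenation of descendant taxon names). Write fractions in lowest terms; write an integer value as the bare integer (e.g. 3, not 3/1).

iteration 1: select O,Z (d=2); attach at lengths (1, 1); label the merged cluster OZ
  updated: d(C,OZ)=37/2, d(H,OZ)=8, d(I,OZ)=13/2, d(N,OZ)=21/2
iteration 2: select C,H (d=3); attach at lengths (3/2, 3/2); label the merged cluster CH
  updated: d(CH,I)=23/2, d(CH,N)=13/2, d(CH,OZ)=53/4
iteration 3: select I,N (d=4); attach at lengths (2, 2); label the merged cluster IN
  updated: d(CH,IN)=9, d(IN,OZ)=17/2
iteration 4: select IN,OZ (d=17/2); attach at lengths (9/4, 13/4); label the merged cluster INOZ
  updated: d(CH,INOZ)=89/8
iteration 5: select CH,INOZ (d=89/8); attach at lengths (65/16, 21/16); label the merged cluster CHINOZ
final tree: ((C:3/2,H:3/2):65/16,((I:2,N:2):9/4,(O:1,Z:1):13/4):21/16)
total length: 159/8

((C:3/2,H:3/2):65/16,((I:2,N:2):9/4,(O:1,Z:1):13/4):21/16)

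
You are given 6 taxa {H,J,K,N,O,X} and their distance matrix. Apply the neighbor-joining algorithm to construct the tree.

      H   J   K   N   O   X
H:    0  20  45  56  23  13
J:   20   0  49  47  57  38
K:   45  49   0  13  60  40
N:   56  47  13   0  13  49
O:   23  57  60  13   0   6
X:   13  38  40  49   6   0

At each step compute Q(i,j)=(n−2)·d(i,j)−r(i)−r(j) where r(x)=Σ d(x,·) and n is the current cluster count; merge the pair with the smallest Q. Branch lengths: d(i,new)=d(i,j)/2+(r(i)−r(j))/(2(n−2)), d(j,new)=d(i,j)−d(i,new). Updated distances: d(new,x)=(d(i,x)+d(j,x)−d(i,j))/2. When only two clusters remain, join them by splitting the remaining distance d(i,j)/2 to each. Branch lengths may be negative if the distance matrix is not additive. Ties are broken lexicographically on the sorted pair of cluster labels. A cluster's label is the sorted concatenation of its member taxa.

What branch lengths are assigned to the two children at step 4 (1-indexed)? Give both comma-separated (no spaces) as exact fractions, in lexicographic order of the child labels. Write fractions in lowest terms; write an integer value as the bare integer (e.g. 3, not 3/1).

9,37/8

iteration 1: select K,N (d=13, Q=-333); attach at lengths (81/8, 23/8); label the merged cluster KN
  updated: d(H,KN)=44, d(J,KN)=83/2, d(KN,O)=30, d(KN,X)=38
iteration 2: select H,J (d=20, Q=-393/2); attach at lengths (7/12, 233/12); label the merged cluster HJ
  updated: d(HJ,KN)=131/4, d(HJ,O)=30, d(HJ,X)=31/2
iteration 3: select HJ,KN (d=131/4, Q=-227/2); attach at lengths (43/4, 22); label the merged cluster HJKN
  updated: d(HJKN,O)=109/8, d(HJKN,X)=83/8
iteration 4: select HJKN,O (d=109/8, Q=-30); attach at lengths (9, 37/8); label the merged cluster HJKNO
  updated: d(HJKNO,X)=11/8
iteration 5: select HJKNO,X (d=11/8); attach at lengths (11/16, 11/16); label the merged cluster HJKNOX
final tree: ((((H:7/12,J:233/12):43/4,(K:81/8,N:23/8):22):9,O:37/8):11/16,X:11/16)
total length: 323/4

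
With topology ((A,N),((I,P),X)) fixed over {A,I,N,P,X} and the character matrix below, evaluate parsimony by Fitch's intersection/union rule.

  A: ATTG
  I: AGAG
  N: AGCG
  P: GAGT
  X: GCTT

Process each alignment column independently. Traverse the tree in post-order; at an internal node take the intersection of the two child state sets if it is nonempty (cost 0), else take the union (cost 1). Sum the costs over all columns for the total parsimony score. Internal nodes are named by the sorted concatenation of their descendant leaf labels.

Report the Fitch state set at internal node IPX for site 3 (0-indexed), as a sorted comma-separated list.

T

[col 0] AN: children A:{A}, N:{A} ∩→ {A}; cost 0
[col 0] IP: children I:{A}, P:{G} ∪→ {A,G}; cost 1
[col 0] IPX: children IP:{A,G}, X:{G} ∩→ {G}; cost 0
[col 0] AINPX: children AN:{A}, IPX:{G} ∪→ {A,G}; cost 1
[col 1] AN: children A:{T}, N:{G} ∪→ {G,T}; cost 1
[col 1] IP: children I:{G}, P:{A} ∪→ {A,G}; cost 1
[col 1] IPX: children IP:{A,G}, X:{C} ∪→ {A,C,G}; cost 1
[col 1] AINPX: children AN:{G,T}, IPX:{A,C,G} ∩→ {G}; cost 0
[col 2] AN: children A:{T}, N:{C} ∪→ {C,T}; cost 1
[col 2] IP: children I:{A}, P:{G} ∪→ {A,G}; cost 1
[col 2] IPX: children IP:{A,G}, X:{T} ∪→ {A,G,T}; cost 1
[col 2] AINPX: children AN:{C,T}, IPX:{A,G,T} ∩→ {T}; cost 0
[col 3] AN: children A:{G}, N:{G} ∩→ {G}; cost 0
[col 3] IP: children I:{G}, P:{T} ∪→ {G,T}; cost 1
[col 3] IPX: children IP:{G,T}, X:{T} ∩→ {T}; cost 0
[col 3] AINPX: children AN:{G}, IPX:{T} ∪→ {G,T}; cost 1
per-site changes: [2, 3, 3, 2]; total = 10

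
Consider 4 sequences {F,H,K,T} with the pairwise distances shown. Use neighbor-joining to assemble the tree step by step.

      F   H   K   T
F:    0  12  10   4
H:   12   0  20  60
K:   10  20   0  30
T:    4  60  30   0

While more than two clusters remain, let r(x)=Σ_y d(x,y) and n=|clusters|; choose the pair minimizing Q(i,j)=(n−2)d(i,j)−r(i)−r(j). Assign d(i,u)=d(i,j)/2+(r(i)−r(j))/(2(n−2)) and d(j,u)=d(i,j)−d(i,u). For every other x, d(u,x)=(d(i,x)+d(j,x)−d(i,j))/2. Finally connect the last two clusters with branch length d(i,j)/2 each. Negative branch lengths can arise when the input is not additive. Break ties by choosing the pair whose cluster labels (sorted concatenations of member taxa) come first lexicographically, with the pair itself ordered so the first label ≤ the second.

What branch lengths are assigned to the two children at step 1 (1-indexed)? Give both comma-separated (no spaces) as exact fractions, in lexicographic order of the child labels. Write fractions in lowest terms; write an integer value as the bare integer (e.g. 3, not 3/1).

-15,19

iteration 1: select F,T (d=4, Q=-112); attach at lengths (-15, 19); label the merged cluster FT
  updated: d(FT,H)=34, d(FT,K)=18
iteration 2: select FT,H (d=34, Q=-72); attach at lengths (16, 18); label the merged cluster FHT
  updated: d(FHT,K)=2
iteration 3: select FHT,K (d=2); attach at lengths (1, 1); label the merged cluster FHKT
final tree: (((F:-15,T:19):16,H:18):1,K:1)
total length: 40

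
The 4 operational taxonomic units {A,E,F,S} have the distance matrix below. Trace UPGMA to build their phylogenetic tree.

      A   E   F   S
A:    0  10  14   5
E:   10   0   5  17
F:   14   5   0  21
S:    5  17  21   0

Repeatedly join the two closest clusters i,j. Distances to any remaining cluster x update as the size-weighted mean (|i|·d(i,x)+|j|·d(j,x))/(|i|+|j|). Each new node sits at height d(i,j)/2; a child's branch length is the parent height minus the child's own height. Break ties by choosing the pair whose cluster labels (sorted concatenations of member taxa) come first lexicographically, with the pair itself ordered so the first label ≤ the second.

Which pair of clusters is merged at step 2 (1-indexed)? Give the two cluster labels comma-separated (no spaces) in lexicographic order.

step 1: merge (A,S) at d=5; branch lengths A→5/2, S→5/2; new cluster AS
  updated: d(AS,E)=27/2, d(AS,F)=35/2
step 2: merge (E,F) at d=5; branch lengths E→5/2, F→5/2; new cluster EF
  updated: d(AS,EF)=31/2
step 3: merge (AS,EF) at d=31/2; branch lengths AS→21/4, EF→21/4; new cluster AEFS
final tree: ((A:5/2,S:5/2):21/4,(E:5/2,F:5/2):21/4)
total length: 41/2

E,F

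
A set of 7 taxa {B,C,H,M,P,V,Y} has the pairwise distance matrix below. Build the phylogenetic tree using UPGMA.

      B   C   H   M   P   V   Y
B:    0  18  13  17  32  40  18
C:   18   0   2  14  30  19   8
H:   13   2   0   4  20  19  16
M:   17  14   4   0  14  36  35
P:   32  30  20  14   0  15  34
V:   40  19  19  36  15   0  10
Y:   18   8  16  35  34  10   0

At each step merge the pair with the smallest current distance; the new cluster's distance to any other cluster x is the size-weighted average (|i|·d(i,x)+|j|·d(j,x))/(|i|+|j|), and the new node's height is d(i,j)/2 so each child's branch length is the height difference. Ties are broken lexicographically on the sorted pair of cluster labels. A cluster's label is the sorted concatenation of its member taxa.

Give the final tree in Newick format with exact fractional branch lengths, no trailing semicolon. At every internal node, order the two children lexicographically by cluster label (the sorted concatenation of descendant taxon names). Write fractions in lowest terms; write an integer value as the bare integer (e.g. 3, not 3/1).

(((B:8,((C:1,H:1):7/2,M:9/2):7/2):63/16,(V:5,Y:5):111/16):7/48,P:145/12)

1. join C+H (d=2) ⇒ CH; edges |C|=1, |H|=1
  updated: d(B,CH)=31/2, d(CH,M)=9, d(CH,P)=25, d(CH,V)=19, d(CH,Y)=12
2. join CH+M (d=9) ⇒ CHM; edges |CH|=7/2, |M|=9/2
  updated: d(B,CHM)=16, d(CHM,P)=64/3, d(CHM,V)=74/3, d(CHM,Y)=59/3
3. join V+Y (d=10) ⇒ VY; edges |V|=5, |Y|=5
  updated: d(B,VY)=29, d(CHM,VY)=133/6, d(P,VY)=49/2
4. join B+CHM (d=16) ⇒ BCHM; edges |B|=8, |CHM|=7/2
  updated: d(BCHM,P)=24, d(BCHM,VY)=191/8
5. join BCHM+VY (d=191/8) ⇒ BCHMVY; edges |BCHM|=63/16, |VY|=111/16
  updated: d(BCHMVY,P)=145/6
6. join BCHMVY+P (d=145/6) ⇒ BCHMPVY; edges |BCHMVY|=7/48, |P|=145/12
final tree: (((B:8,((C:1,H:1):7/2,M:9/2):7/2):63/16,(V:5,Y:5):111/16):7/48,P:145/12)
total length: 2621/48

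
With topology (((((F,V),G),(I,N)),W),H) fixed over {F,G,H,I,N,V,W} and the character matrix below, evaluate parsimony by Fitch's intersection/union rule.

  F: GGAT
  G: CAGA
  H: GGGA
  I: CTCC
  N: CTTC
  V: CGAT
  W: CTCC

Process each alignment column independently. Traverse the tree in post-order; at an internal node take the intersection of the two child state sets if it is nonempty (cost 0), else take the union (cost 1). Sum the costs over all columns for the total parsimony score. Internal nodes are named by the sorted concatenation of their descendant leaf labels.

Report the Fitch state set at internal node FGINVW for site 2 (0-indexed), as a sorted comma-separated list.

C

site 0, node FV: F={G} ∪ V={C} → {C,G} (+1)
site 0, node FGV: FV={C,G} ∩ G={C} → {C} (+0)
site 0, node IN: I={C} ∩ N={C} → {C} (+0)
site 0, node FGINV: FGV={C} ∩ IN={C} → {C} (+0)
site 0, node FGINVW: FGINV={C} ∩ W={C} → {C} (+0)
site 0, node FGHINVW: FGINVW={C} ∪ H={G} → {C,G} (+1)
site 1, node FV: F={G} ∩ V={G} → {G} (+0)
site 1, node FGV: FV={G} ∪ G={A} → {A,G} (+1)
site 1, node IN: I={T} ∩ N={T} → {T} (+0)
site 1, node FGINV: FGV={A,G} ∪ IN={T} → {A,G,T} (+1)
site 1, node FGINVW: FGINV={A,G,T} ∩ W={T} → {T} (+0)
site 1, node FGHINVW: FGINVW={T} ∪ H={G} → {G,T} (+1)
site 2, node FV: F={A} ∩ V={A} → {A} (+0)
site 2, node FGV: FV={A} ∪ G={G} → {A,G} (+1)
site 2, node IN: I={C} ∪ N={T} → {C,T} (+1)
site 2, node FGINV: FGV={A,G} ∪ IN={C,T} → {A,C,G,T} (+1)
site 2, node FGINVW: FGINV={A,C,G,T} ∩ W={C} → {C} (+0)
site 2, node FGHINVW: FGINVW={C} ∪ H={G} → {C,G} (+1)
site 3, node FV: F={T} ∩ V={T} → {T} (+0)
site 3, node FGV: FV={T} ∪ G={A} → {A,T} (+1)
site 3, node IN: I={C} ∩ N={C} → {C} (+0)
site 3, node FGINV: FGV={A,T} ∪ IN={C} → {A,C,T} (+1)
site 3, node FGINVW: FGINV={A,C,T} ∩ W={C} → {C} (+0)
site 3, node FGHINVW: FGINVW={C} ∪ H={A} → {A,C} (+1)
per-site changes: [2, 3, 4, 3]; total = 12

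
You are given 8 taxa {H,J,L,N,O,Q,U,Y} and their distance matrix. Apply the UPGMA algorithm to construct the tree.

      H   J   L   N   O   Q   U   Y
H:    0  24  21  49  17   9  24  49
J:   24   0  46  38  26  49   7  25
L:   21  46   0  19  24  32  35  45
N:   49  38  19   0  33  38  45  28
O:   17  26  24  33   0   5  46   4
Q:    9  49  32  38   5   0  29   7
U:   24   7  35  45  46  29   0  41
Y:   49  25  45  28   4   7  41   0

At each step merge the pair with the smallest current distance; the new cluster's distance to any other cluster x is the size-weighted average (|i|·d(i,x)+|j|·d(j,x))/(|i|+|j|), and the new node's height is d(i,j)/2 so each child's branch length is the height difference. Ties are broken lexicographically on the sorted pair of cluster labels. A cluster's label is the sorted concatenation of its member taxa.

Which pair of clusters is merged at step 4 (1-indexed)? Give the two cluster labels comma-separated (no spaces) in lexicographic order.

step 1: merge (O,Y) at d=4; branch lengths O→2, Y→2; new cluster OY
  updated: d(H,OY)=33, d(J,OY)=51/2, d(L,OY)=69/2, d(N,OY)=61/2, d(OY,Q)=6, d(OY,U)=87/2
step 2: merge (OY,Q) at d=6; branch lengths OY→1, Q→3; new cluster OQY
  updated: d(H,OQY)=25, d(J,OQY)=100/3, d(L,OQY)=101/3, d(N,OQY)=33, d(OQY,U)=116/3
step 3: merge (J,U) at d=7; branch lengths J→7/2, U→7/2; new cluster JU
  updated: d(H,JU)=24, d(JU,L)=81/2, d(JU,N)=83/2, d(JU,OQY)=36
step 4: merge (L,N) at d=19; branch lengths L→19/2, N→19/2; new cluster LN
  updated: d(H,LN)=35, d(JU,LN)=41, d(LN,OQY)=100/3
step 5: merge (H,JU) at d=24; branch lengths H→12, JU→17/2; new cluster HJU
  updated: d(HJU,LN)=39, d(HJU,OQY)=97/3
step 6: merge (HJU,OQY) at d=97/3; branch lengths HJU→25/6, OQY→79/6; new cluster HJOQUY
  updated: d(HJOQUY,LN)=217/6
step 7: merge (HJOQUY,LN) at d=217/6; branch lengths HJOQUY→23/12, LN→103/12; new cluster HJLNOQUY
final tree: (((H:12,(J:7/2,U:7/2):17/2):25/6,((O:2,Y:2):1,Q:3):79/6):23/12,(L:19/2,N:19/2):103/12)
total length: 247/3

L,N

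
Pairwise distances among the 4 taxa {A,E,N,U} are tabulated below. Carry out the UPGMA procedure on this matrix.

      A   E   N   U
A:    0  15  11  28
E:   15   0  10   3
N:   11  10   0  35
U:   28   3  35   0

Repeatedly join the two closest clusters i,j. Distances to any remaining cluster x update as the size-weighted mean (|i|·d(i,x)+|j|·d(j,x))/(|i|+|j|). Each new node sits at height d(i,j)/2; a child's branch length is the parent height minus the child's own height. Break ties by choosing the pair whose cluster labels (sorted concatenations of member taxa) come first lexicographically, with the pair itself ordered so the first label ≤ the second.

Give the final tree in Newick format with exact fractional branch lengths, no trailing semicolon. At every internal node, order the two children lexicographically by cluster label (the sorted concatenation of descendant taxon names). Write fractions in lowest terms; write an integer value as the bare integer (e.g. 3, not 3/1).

step 1: merge (E,U) at d=3; branch lengths E→3/2, U→3/2; new cluster EU
  updated: d(A,EU)=43/2, d(EU,N)=45/2
step 2: merge (A,N) at d=11; branch lengths A→11/2, N→11/2; new cluster AN
  updated: d(AN,EU)=22
step 3: merge (AN,EU) at d=22; branch lengths AN→11/2, EU→19/2; new cluster AENU
final tree: ((A:11/2,N:11/2):11/2,(E:3/2,U:3/2):19/2)
total length: 29

((A:11/2,N:11/2):11/2,(E:3/2,U:3/2):19/2)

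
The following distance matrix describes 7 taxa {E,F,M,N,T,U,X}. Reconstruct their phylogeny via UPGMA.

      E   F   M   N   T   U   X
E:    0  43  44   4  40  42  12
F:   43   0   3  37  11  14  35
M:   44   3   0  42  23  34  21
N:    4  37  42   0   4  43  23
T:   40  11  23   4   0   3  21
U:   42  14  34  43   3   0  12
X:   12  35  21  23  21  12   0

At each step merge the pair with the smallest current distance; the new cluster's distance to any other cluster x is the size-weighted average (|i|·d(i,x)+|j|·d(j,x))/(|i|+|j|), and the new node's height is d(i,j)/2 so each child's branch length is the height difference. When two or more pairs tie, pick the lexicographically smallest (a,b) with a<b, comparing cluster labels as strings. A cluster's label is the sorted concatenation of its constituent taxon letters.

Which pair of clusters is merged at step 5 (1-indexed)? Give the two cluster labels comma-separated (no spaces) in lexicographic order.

FM,TUX

step 1: merge (F,M) at d=3; branch lengths F→3/2, M→3/2; new cluster FM
  updated: d(E,FM)=87/2, d(FM,N)=79/2, d(FM,T)=17, d(FM,U)=24, d(FM,X)=28
step 2: merge (T,U) at d=3; branch lengths T→3/2, U→3/2; new cluster TU
  updated: d(E,TU)=41, d(FM,TU)=41/2, d(N,TU)=47/2, d(TU,X)=33/2
step 3: merge (E,N) at d=4; branch lengths E→2, N→2; new cluster EN
  updated: d(EN,FM)=83/2, d(EN,TU)=129/4, d(EN,X)=35/2
step 4: merge (TU,X) at d=33/2; branch lengths TU→27/4, X→33/4; new cluster TUX
  updated: d(EN,TUX)=82/3, d(FM,TUX)=23
step 5: merge (FM,TUX) at d=23; branch lengths FM→10, TUX→13/4; new cluster FMTUX
  updated: d(EN,FMTUX)=33
step 6: merge (EN,FMTUX) at d=33; branch lengths EN→29/2, FMTUX→5; new cluster EFMNTUX
final tree: ((E:2,N:2):29/2,((F:3/2,M:3/2):10,((T:3/2,U:3/2):27/4,X:33/4):13/4):5)
total length: 231/4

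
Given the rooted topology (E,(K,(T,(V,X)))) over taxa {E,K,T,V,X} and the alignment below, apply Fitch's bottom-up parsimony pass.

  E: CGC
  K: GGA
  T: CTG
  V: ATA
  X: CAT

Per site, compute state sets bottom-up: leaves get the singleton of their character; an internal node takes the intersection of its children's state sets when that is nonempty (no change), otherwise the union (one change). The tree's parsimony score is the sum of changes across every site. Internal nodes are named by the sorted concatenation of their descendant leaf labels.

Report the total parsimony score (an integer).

[col 0] VX: children V:{A}, X:{C} ∪→ {A,C}; cost 1
[col 0] TVX: children T:{C}, VX:{A,C} ∩→ {C}; cost 0
[col 0] KTVX: children K:{G}, TVX:{C} ∪→ {C,G}; cost 1
[col 0] EKTVX: children E:{C}, KTVX:{C,G} ∩→ {C}; cost 0
[col 1] VX: children V:{T}, X:{A} ∪→ {A,T}; cost 1
[col 1] TVX: children T:{T}, VX:{A,T} ∩→ {T}; cost 0
[col 1] KTVX: children K:{G}, TVX:{T} ∪→ {G,T}; cost 1
[col 1] EKTVX: children E:{G}, KTVX:{G,T} ∩→ {G}; cost 0
[col 2] VX: children V:{A}, X:{T} ∪→ {A,T}; cost 1
[col 2] TVX: children T:{G}, VX:{A,T} ∪→ {A,G,T}; cost 1
[col 2] KTVX: children K:{A}, TVX:{A,G,T} ∩→ {A}; cost 0
[col 2] EKTVX: children E:{C}, KTVX:{A} ∪→ {A,C}; cost 1
per-site changes: [2, 2, 3]; total = 7

7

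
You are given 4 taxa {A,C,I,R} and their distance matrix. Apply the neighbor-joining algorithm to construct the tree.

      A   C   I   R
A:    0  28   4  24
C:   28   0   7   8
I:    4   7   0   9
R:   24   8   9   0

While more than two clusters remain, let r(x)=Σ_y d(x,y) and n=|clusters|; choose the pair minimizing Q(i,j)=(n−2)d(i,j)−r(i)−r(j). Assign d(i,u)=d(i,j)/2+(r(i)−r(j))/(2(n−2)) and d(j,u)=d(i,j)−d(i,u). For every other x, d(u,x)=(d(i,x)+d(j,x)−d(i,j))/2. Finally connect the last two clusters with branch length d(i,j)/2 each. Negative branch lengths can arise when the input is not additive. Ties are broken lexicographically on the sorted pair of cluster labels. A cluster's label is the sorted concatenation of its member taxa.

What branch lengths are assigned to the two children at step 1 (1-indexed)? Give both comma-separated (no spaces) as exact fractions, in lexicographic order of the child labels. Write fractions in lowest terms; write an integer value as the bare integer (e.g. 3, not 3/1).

11,-7

step 1: merge (A,I) at d=4, Q=-68; branch lengths A→11, I→-7; new cluster AI
  updated: d(AI,C)=31/2, d(AI,R)=29/2
step 2: merge (AI,C) at d=31/2, Q=-38; branch lengths AI→11, C→9/2; new cluster ACI
  updated: d(ACI,R)=7/2
step 3: merge (ACI,R) at d=7/2; branch lengths ACI→7/4, R→7/4; new cluster ACIR
final tree: (((A:11,I:-7):11,C:9/2):7/4,R:7/4)
total length: 23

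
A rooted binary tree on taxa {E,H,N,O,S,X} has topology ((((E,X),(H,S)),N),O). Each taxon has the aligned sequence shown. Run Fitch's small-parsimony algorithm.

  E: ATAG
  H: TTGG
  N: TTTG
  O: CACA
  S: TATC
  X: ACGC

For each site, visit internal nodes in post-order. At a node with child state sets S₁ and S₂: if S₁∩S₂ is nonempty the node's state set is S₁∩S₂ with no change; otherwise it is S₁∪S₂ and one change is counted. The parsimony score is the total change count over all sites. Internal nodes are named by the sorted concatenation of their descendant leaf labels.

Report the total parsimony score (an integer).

12

site 0, node EX: E={A} ∩ X={A} → {A} (+0)
site 0, node HS: H={T} ∩ S={T} → {T} (+0)
site 0, node EHSX: EX={A} ∪ HS={T} → {A,T} (+1)
site 0, node EHNSX: EHSX={A,T} ∩ N={T} → {T} (+0)
site 0, node EHNOSX: EHNSX={T} ∪ O={C} → {C,T} (+1)
site 1, node EX: E={T} ∪ X={C} → {C,T} (+1)
site 1, node HS: H={T} ∪ S={A} → {A,T} (+1)
site 1, node EHSX: EX={C,T} ∩ HS={A,T} → {T} (+0)
site 1, node EHNSX: EHSX={T} ∩ N={T} → {T} (+0)
site 1, node EHNOSX: EHNSX={T} ∪ O={A} → {A,T} (+1)
site 2, node EX: E={A} ∪ X={G} → {A,G} (+1)
site 2, node HS: H={G} ∪ S={T} → {G,T} (+1)
site 2, node EHSX: EX={A,G} ∩ HS={G,T} → {G} (+0)
site 2, node EHNSX: EHSX={G} ∪ N={T} → {G,T} (+1)
site 2, node EHNOSX: EHNSX={G,T} ∪ O={C} → {C,G,T} (+1)
site 3, node EX: E={G} ∪ X={C} → {C,G} (+1)
site 3, node HS: H={G} ∪ S={C} → {C,G} (+1)
site 3, node EHSX: EX={C,G} ∩ HS={C,G} → {C,G} (+0)
site 3, node EHNSX: EHSX={C,G} ∩ N={G} → {G} (+0)
site 3, node EHNOSX: EHNSX={G} ∪ O={A} → {A,G} (+1)
per-site changes: [2, 3, 4, 3]; total = 12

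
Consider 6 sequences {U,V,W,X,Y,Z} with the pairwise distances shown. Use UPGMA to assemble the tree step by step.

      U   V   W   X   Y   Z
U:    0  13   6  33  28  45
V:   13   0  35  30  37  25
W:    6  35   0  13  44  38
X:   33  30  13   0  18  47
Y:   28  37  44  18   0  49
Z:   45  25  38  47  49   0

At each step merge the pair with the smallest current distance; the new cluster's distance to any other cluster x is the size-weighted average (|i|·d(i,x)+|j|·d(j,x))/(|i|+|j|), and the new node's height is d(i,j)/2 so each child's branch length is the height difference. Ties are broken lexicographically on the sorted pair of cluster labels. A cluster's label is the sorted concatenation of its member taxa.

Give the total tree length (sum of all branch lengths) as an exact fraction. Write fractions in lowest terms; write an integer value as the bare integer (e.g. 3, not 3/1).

iteration 1: select U,W (d=6); attach at lengths (3, 3); label the merged cluster UW
  updated: d(UW,V)=24, d(UW,X)=23, d(UW,Y)=36, d(UW,Z)=83/2
iteration 2: select X,Y (d=18); attach at lengths (9, 9); label the merged cluster XY
  updated: d(UW,XY)=59/2, d(V,XY)=67/2, d(XY,Z)=48
iteration 3: select UW,V (d=24); attach at lengths (9, 12); label the merged cluster UVW
  updated: d(UVW,XY)=185/6, d(UVW,Z)=36
iteration 4: select UVW,XY (d=185/6); attach at lengths (41/12, 77/12); label the merged cluster UVWXY
  updated: d(UVWXY,Z)=204/5
iteration 5: select UVWXY,Z (d=204/5); attach at lengths (299/60, 102/5); label the merged cluster UVWXYZ
final tree: ((((U:3,W:3):9,V:12):41/12,(X:9,Y:9):77/12):299/60,Z:102/5)
total length: 4813/60

4813/60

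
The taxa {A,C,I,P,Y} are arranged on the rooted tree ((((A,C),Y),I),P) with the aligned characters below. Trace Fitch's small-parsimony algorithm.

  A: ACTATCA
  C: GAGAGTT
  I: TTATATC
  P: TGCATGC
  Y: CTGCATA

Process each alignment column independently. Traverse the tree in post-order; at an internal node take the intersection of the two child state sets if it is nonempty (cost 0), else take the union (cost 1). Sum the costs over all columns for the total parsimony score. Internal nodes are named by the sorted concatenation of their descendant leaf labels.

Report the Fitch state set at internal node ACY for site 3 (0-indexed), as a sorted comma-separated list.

site 0, node AC: A={A} ∪ C={G} → {A,G} (+1)
site 0, node ACY: AC={A,G} ∪ Y={C} → {A,C,G} (+1)
site 0, node ACIY: ACY={A,C,G} ∪ I={T} → {A,C,G,T} (+1)
site 0, node ACIPY: ACIY={A,C,G,T} ∩ P={T} → {T} (+0)
site 1, node AC: A={C} ∪ C={A} → {A,C} (+1)
site 1, node ACY: AC={A,C} ∪ Y={T} → {A,C,T} (+1)
site 1, node ACIY: ACY={A,C,T} ∩ I={T} → {T} (+0)
site 1, node ACIPY: ACIY={T} ∪ P={G} → {G,T} (+1)
site 2, node AC: A={T} ∪ C={G} → {G,T} (+1)
site 2, node ACY: AC={G,T} ∩ Y={G} → {G} (+0)
site 2, node ACIY: ACY={G} ∪ I={A} → {A,G} (+1)
site 2, node ACIPY: ACIY={A,G} ∪ P={C} → {A,C,G} (+1)
site 3, node AC: A={A} ∩ C={A} → {A} (+0)
site 3, node ACY: AC={A} ∪ Y={C} → {A,C} (+1)
site 3, node ACIY: ACY={A,C} ∪ I={T} → {A,C,T} (+1)
site 3, node ACIPY: ACIY={A,C,T} ∩ P={A} → {A} (+0)
site 4, node AC: A={T} ∪ C={G} → {G,T} (+1)
site 4, node ACY: AC={G,T} ∪ Y={A} → {A,G,T} (+1)
site 4, node ACIY: ACY={A,G,T} ∩ I={A} → {A} (+0)
site 4, node ACIPY: ACIY={A} ∪ P={T} → {A,T} (+1)
site 5, node AC: A={C} ∪ C={T} → {C,T} (+1)
site 5, node ACY: AC={C,T} ∩ Y={T} → {T} (+0)
site 5, node ACIY: ACY={T} ∩ I={T} → {T} (+0)
site 5, node ACIPY: ACIY={T} ∪ P={G} → {G,T} (+1)
site 6, node AC: A={A} ∪ C={T} → {A,T} (+1)
site 6, node ACY: AC={A,T} ∩ Y={A} → {A} (+0)
site 6, node ACIY: ACY={A} ∪ I={C} → {A,C} (+1)
site 6, node ACIPY: ACIY={A,C} ∩ P={C} → {C} (+0)
per-site changes: [3, 3, 3, 2, 3, 2, 2]; total = 18

A,C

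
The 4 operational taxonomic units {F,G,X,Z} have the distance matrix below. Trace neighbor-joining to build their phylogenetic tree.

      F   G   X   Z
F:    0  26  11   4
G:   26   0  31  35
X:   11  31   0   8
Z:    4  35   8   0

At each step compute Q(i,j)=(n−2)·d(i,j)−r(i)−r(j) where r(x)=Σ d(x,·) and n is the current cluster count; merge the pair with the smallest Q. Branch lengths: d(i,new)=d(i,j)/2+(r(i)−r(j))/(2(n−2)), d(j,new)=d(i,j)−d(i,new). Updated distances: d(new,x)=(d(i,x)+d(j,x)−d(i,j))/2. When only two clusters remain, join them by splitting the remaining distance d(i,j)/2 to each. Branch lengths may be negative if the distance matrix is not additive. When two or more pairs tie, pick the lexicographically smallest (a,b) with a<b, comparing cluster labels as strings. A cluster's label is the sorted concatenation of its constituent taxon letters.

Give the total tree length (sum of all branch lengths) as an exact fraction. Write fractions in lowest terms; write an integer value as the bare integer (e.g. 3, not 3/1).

step 1: merge (F,G) at d=26, Q=-81; branch lengths F→1/4, G→103/4; new cluster FG
  updated: d(FG,X)=8, d(FG,Z)=13/2
step 2: merge (FG,X) at d=8, Q=-45/2; branch lengths FG→13/4, X→19/4; new cluster FGX
  updated: d(FGX,Z)=13/4
step 3: merge (FGX,Z) at d=13/4; branch lengths FGX→13/8, Z→13/8; new cluster FGXZ
final tree: (((F:1/4,G:103/4):13/4,X:19/4):13/8,Z:13/8)
total length: 149/4

149/4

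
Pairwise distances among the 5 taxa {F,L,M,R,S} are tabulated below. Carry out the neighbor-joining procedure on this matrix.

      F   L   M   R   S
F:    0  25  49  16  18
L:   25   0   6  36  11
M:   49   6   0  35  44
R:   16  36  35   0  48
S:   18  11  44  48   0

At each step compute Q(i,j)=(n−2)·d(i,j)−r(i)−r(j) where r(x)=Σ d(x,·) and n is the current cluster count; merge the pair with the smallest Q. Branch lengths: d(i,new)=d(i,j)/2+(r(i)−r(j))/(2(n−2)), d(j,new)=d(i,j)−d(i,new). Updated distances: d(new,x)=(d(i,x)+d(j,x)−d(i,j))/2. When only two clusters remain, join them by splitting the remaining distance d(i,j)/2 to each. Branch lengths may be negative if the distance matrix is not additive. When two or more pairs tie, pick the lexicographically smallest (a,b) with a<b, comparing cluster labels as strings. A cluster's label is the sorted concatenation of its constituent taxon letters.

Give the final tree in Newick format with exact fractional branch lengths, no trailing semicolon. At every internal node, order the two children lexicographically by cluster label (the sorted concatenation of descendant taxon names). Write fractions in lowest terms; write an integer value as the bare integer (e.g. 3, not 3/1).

((((F:7/2,R:25/2):103/8,S:97/8):99/8,L:-65/8):113/16,M:113/16)

step 1: merge (F,R) at d=16, Q=-195; branch lengths F→7/2, R→25/2; new cluster FR
  updated: d(FR,L)=45/2, d(FR,M)=34, d(FR,S)=25
step 2: merge (FR,S) at d=25, Q=-223/2; branch lengths FR→103/8, S→97/8; new cluster FRS
  updated: d(FRS,L)=17/4, d(FRS,M)=53/2
step 3: merge (FRS,L) at d=17/4, Q=-147/4; branch lengths FRS→99/8, L→-65/8; new cluster FLRS
  updated: d(FLRS,M)=113/8
step 4: merge (FLRS,M) at d=113/8; branch lengths FLRS→113/16, M→113/16; new cluster FLMRS
final tree: ((((F:7/2,R:25/2):103/8,S:97/8):99/8,L:-65/8):113/16,M:113/16)
total length: 475/8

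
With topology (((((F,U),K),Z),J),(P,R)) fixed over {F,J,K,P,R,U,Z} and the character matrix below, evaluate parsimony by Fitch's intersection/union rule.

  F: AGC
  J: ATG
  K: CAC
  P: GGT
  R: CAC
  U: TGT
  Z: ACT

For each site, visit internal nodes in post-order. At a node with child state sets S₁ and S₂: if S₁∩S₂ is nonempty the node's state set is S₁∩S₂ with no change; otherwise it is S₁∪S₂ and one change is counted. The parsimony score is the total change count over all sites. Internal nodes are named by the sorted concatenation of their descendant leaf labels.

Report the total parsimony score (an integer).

site 0, node FU: F={A} ∪ U={T} → {A,T} (+1)
site 0, node FKU: FU={A,T} ∪ K={C} → {A,C,T} (+1)
site 0, node FKUZ: FKU={A,C,T} ∩ Z={A} → {A} (+0)
site 0, node FJKUZ: FKUZ={A} ∩ J={A} → {A} (+0)
site 0, node PR: P={G} ∪ R={C} → {C,G} (+1)
site 0, node FJKPRUZ: FJKUZ={A} ∪ PR={C,G} → {A,C,G} (+1)
site 1, node FU: F={G} ∩ U={G} → {G} (+0)
site 1, node FKU: FU={G} ∪ K={A} → {A,G} (+1)
site 1, node FKUZ: FKU={A,G} ∪ Z={C} → {A,C,G} (+1)
site 1, node FJKUZ: FKUZ={A,C,G} ∪ J={T} → {A,C,G,T} (+1)
site 1, node PR: P={G} ∪ R={A} → {A,G} (+1)
site 1, node FJKPRUZ: FJKUZ={A,C,G,T} ∩ PR={A,G} → {A,G} (+0)
site 2, node FU: F={C} ∪ U={T} → {C,T} (+1)
site 2, node FKU: FU={C,T} ∩ K={C} → {C} (+0)
site 2, node FKUZ: FKU={C} ∪ Z={T} → {C,T} (+1)
site 2, node FJKUZ: FKUZ={C,T} ∪ J={G} → {C,G,T} (+1)
site 2, node PR: P={T} ∪ R={C} → {C,T} (+1)
site 2, node FJKPRUZ: FJKUZ={C,G,T} ∩ PR={C,T} → {C,T} (+0)
per-site changes: [4, 4, 4]; total = 12

12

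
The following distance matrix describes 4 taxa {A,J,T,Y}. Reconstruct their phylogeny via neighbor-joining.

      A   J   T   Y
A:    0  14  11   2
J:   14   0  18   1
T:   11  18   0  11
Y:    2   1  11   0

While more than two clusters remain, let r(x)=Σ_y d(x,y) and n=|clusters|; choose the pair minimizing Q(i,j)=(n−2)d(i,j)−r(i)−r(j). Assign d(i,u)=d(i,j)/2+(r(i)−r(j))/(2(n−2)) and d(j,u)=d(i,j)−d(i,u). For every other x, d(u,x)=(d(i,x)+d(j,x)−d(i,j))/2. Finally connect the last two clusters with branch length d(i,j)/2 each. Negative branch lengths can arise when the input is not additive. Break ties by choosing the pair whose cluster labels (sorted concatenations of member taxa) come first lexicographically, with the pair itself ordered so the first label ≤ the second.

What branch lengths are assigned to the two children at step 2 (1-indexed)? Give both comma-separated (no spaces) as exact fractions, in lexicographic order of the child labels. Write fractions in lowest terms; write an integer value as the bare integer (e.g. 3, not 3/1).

1. join A+T (d=11, Q=-45) ⇒ AT; edges |A|=9/4, |T|=35/4
  updated: d(AT,J)=21/2, d(AT,Y)=1
2. join AT+J (d=21/2, Q=-25/2) ⇒ AJT; edges |AT|=21/4, |J|=21/4
  updated: d(AJT,Y)=-17/4
3. join AJT+Y (d=-17/4) ⇒ AJTY; edges |AJT|=-17/8, |Y|=-17/8
final tree: (((A:9/4,T:35/4):21/4,J:21/4):-17/8,Y:-17/8)
total length: 69/4

21/4,21/4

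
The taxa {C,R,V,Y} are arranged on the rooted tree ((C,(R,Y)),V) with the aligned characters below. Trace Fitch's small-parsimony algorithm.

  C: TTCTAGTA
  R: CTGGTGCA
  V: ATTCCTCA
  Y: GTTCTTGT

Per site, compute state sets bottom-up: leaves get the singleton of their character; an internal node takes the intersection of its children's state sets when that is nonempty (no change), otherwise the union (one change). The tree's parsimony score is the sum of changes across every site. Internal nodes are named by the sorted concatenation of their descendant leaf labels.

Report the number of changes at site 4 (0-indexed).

site 0, node RY: R={C} ∪ Y={G} → {C,G} (+1)
site 0, node CRY: C={T} ∪ RY={C,G} → {C,G,T} (+1)
site 0, node CRVY: CRY={C,G,T} ∪ V={A} → {A,C,G,T} (+1)
site 1, node RY: R={T} ∩ Y={T} → {T} (+0)
site 1, node CRY: C={T} ∩ RY={T} → {T} (+0)
site 1, node CRVY: CRY={T} ∩ V={T} → {T} (+0)
site 2, node RY: R={G} ∪ Y={T} → {G,T} (+1)
site 2, node CRY: C={C} ∪ RY={G,T} → {C,G,T} (+1)
site 2, node CRVY: CRY={C,G,T} ∩ V={T} → {T} (+0)
site 3, node RY: R={G} ∪ Y={C} → {C,G} (+1)
site 3, node CRY: C={T} ∪ RY={C,G} → {C,G,T} (+1)
site 3, node CRVY: CRY={C,G,T} ∩ V={C} → {C} (+0)
site 4, node RY: R={T} ∩ Y={T} → {T} (+0)
site 4, node CRY: C={A} ∪ RY={T} → {A,T} (+1)
site 4, node CRVY: CRY={A,T} ∪ V={C} → {A,C,T} (+1)
site 5, node RY: R={G} ∪ Y={T} → {G,T} (+1)
site 5, node CRY: C={G} ∩ RY={G,T} → {G} (+0)
site 5, node CRVY: CRY={G} ∪ V={T} → {G,T} (+1)
site 6, node RY: R={C} ∪ Y={G} → {C,G} (+1)
site 6, node CRY: C={T} ∪ RY={C,G} → {C,G,T} (+1)
site 6, node CRVY: CRY={C,G,T} ∩ V={C} → {C} (+0)
site 7, node RY: R={A} ∪ Y={T} → {A,T} (+1)
site 7, node CRY: C={A} ∩ RY={A,T} → {A} (+0)
site 7, node CRVY: CRY={A} ∩ V={A} → {A} (+0)
per-site changes: [3, 0, 2, 2, 2, 2, 2, 1]; total = 14

2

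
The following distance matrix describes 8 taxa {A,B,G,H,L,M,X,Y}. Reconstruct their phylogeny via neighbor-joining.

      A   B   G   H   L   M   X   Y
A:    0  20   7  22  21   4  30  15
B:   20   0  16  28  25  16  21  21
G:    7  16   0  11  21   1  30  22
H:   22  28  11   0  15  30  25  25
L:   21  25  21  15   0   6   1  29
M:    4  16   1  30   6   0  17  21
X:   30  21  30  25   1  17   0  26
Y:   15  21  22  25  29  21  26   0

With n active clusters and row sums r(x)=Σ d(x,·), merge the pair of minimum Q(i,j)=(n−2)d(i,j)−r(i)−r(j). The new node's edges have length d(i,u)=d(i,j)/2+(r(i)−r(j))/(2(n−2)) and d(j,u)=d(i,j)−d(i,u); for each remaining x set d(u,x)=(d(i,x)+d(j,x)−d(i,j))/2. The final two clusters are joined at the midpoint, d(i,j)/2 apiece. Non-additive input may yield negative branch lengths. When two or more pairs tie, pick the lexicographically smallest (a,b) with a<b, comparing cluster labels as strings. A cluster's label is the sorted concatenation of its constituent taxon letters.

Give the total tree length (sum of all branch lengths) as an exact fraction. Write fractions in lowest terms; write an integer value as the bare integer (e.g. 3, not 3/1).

step 1: merge (L,X) at d=1, Q=-262; branch lengths L→-13/6, X→19/6; new cluster LX
  updated: d(A,LX)=25, d(B,LX)=45/2, d(G,LX)=25, d(H,LX)=39/2, d(LX,M)=11, d(LX,Y)=27
step 2: merge (H,LX) at d=39/2, Q=-168; branch lengths H→103/10, LX→46/5; new cluster HLX
  updated: d(A,HLX)=55/4, d(B,HLX)=31/2, d(G,HLX)=33/4, d(HLX,M)=43/4, d(HLX,Y)=65/4
step 3: merge (G,M) at d=1, Q=-103; branch lengths G→11/16, M→5/16; new cluster GM
  updated: d(A,GM)=5, d(B,GM)=31/2, d(GM,HLX)=9, d(GM,Y)=21
step 4: merge (A,GM) at d=5, Q=-357/4; branch lengths A→73/24, GM→47/24; new cluster AGM
  updated: d(AGM,B)=61/4, d(AGM,HLX)=71/8, d(AGM,Y)=31/2
step 5: merge (AGM,HLX) at d=71/8, Q=-125/2; branch lengths AGM→67/16, HLX→75/16; new cluster AGHLMX
  updated: d(AGHLMX,B)=175/16, d(AGHLMX,Y)=183/16
step 6: merge (AGHLMX,B) at d=175/16, Q=-347/8; branch lengths AGHLMX→11/16, B→41/4; new cluster ABGHLMX
  updated: d(ABGHLMX,Y)=43/4
step 7: merge (ABGHLMX,Y) at d=43/4; branch lengths ABGHLMX→43/8, Y→43/8; new cluster ABGHLMXY
final tree: ((((A:73/24,(G:11/16,M:5/16):47/24):67/16,(H:103/10,(L:-13/6,X:19/6):46/5):75/16):11/16,B:41/4):43/8,Y:43/8)
total length: 913/16

913/16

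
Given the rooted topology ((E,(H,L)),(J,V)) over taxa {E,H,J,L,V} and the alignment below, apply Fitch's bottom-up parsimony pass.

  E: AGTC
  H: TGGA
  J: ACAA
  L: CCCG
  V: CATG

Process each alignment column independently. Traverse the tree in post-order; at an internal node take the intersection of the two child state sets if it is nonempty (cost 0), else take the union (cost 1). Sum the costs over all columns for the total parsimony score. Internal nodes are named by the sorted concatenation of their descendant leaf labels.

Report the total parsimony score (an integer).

HL@0: {T} ∪ {C} = {C,T} (union, +1)
EHL@0: {A} ∪ {C,T} = {A,C,T} (union, +1)
JV@0: {A} ∪ {C} = {A,C} (union, +1)
EHJLV@0: {A,C,T} ∩ {A,C} = {A,C} (intersection, +0)
HL@1: {G} ∪ {C} = {C,G} (union, +1)
EHL@1: {G} ∩ {C,G} = {G} (intersection, +0)
JV@1: {C} ∪ {A} = {A,C} (union, +1)
EHJLV@1: {G} ∪ {A,C} = {A,C,G} (union, +1)
HL@2: {G} ∪ {C} = {C,G} (union, +1)
EHL@2: {T} ∪ {C,G} = {C,G,T} (union, +1)
JV@2: {A} ∪ {T} = {A,T} (union, +1)
EHJLV@2: {C,G,T} ∩ {A,T} = {T} (intersection, +0)
HL@3: {A} ∪ {G} = {A,G} (union, +1)
EHL@3: {C} ∪ {A,G} = {A,C,G} (union, +1)
JV@3: {A} ∪ {G} = {A,G} (union, +1)
EHJLV@3: {A,C,G} ∩ {A,G} = {A,G} (intersection, +0)
per-site changes: [3, 3, 3, 3]; total = 12

12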